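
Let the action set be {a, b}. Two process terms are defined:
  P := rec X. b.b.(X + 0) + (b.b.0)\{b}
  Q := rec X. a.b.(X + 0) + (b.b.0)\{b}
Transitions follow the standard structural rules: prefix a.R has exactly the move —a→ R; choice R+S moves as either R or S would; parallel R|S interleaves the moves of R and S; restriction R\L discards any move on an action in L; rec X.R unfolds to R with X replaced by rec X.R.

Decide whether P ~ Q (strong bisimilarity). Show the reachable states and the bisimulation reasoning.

P ≁ Q

Reachable graph of P (3 states):
  u0 = rec X. b.b.(X + 0) + (b.b.0)\{b} | --b--▸ u1
  u1 = b.((rec X. b.b.(X + 0) + (b.b.0)\{b}) + 0) | --b--▸ u2
  u2 = (rec X. b.b.(X + 0) + (b.b.0)\{b}) + 0 | --b--▸ u1
Reachable graph of Q (3 states):
  v0 = rec X. a.b.(X + 0) + (b.b.0)\{b} | --a--▸ v1
  v1 = b.((rec X. a.b.(X + 0) + (b.b.0)\{b}) + 0) | --b--▸ v2
  v2 = (rec X. a.b.(X + 0) + (b.b.0)\{b}) + 0 | --a--▸ v1
Bisimilarity quotient blocks:
  B0 = {u0, u1, u2}
  B1 = {v0, v2}
  B2 = {v1}
u0 ∈ B0, v0 ∈ B1 → different blocks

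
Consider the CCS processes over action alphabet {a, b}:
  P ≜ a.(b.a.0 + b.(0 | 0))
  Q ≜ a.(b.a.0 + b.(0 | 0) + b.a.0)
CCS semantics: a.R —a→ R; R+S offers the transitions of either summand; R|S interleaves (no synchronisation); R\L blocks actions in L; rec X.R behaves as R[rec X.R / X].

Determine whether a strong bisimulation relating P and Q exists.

P's transition system — 5 states:
  p0 = a.(b.a.0 + b.(0 | 0)) ⊢ —a→ p1
  p1 = b.a.0 + b.(0 | 0) ⊢ —b→ p2, —b→ p3
  p2 = 0 | 0 ⊢ stopped
  p3 = a.0 ⊢ —a→ p4
  p4 = 0 ⊢ stopped
Q's transition system — 5 states:
  q0 = a.(b.a.0 + b.(0 | 0) + b.a.0) ⊢ —a→ q1
  q1 = b.a.0 + b.(0 | 0) + b.a.0 ⊢ —b→ q2, —b→ q3
  q2 = 0 | 0 ⊢ stopped
  q3 = a.0 ⊢ —a→ q4
  q4 = 0 ⊢ stopped
Bisimilarity quotient blocks:
  B0 = {p0, q0}
  B1 = {p1, q1}
  B2 = {p3, q3}
  B3 = {p2, p4, q2, q4}
p0 ∈ B0, q0 ∈ B0 → same block

YES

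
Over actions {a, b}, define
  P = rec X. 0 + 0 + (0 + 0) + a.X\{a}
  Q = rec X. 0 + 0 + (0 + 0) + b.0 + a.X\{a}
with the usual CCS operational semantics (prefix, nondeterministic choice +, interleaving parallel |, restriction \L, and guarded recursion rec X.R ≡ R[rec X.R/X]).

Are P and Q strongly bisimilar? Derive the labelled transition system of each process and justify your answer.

P's transition system — 2 states:
  p0 = rec X. 0 + 0 + (0 + 0) + a.X\{a} | —a→ p1
  p1 = (rec X. 0 + 0 + (0 + 0) + a.X\{a})\{a} | ∅
Q's transition system — 4 states:
  q0 = rec X. 0 + 0 + (0 + 0) + b.0 + a.X\{a} | —a→ q1, —b→ q2
  q1 = (rec X. 0 + 0 + (0 + 0) + b.0 + a.X\{a})\{a} | —b→ q3
  q2 = 0 | ∅
  q3 = 0\{a} | ∅
Coarsest stable partition (strong bisimilarity classes):
  B0 = {p0}
  B1 = {p1, q2, q3}
  B2 = {q0}
  B3 = {q1}
p0 ∈ B0, q0 ∈ B2 → different blocks

not bisimilar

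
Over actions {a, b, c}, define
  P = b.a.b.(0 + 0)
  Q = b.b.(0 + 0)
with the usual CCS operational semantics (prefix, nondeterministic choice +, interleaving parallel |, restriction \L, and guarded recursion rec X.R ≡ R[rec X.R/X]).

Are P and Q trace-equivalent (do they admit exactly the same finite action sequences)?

NO — witness ⟨ba⟩

LTS(P): 4 reachable states
  u0 = b.a.b.(0 + 0) has moves —b→ u1
  u1 = a.b.(0 + 0) has moves —a→ u2
  u2 = b.(0 + 0) has moves —b→ u3
  u3 = 0 + 0 has moves ∅
LTS(Q): 3 reachable states
  v0 = b.b.(0 + 0) has moves —b→ v1
  v1 = b.(0 + 0) has moves —b→ v2
  v2 = 0 + 0 has moves ∅
Executing ba from P (initial set {u0}):
  after b @ step 1: {u1}
  after a @ step 2: {u2}
  ✓ P
Executing ba from Q (initial set {v0}):
  after b @ step 1: {v1}
  after a @ step 2: ∅  — Q cannot continue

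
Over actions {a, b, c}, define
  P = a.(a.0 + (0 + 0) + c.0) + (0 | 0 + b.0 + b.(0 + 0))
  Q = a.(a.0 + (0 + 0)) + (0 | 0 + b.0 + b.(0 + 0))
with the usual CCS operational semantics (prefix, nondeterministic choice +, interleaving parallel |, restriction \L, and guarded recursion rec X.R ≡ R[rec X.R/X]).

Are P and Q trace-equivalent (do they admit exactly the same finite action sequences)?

LTS(P): 4 reachable states
  s0 = a.(a.0 + (0 + 0) + c.0) + (0 | 0 + b.0 + b.(0 + 0)) has moves —a→ s1, —b→ s2, —b→ s3
  s1 = a.0 + (0 + 0) + c.0 has moves —a→ s2, —c→ s2
  s2 = 0 has moves deadlocked
  s3 = 0 + 0 has moves deadlocked
LTS(Q): 4 reachable states
  t0 = a.(a.0 + (0 + 0)) + (0 | 0 + b.0 + b.(0 + 0)) has moves —a→ t1, —b→ t2, —b→ t3
  t1 = a.0 + (0 + 0) has moves —a→ t2
  t2 = 0 has moves deadlocked
  t3 = 0 + 0 has moves deadlocked
Run σ = ⟨ac⟩ on P: start {s0}
  [1] a ⇒ {s1}
  [2] c ⇒ {s2}
  ✓ P
Run σ = ⟨ac⟩ on Q: start {t0}
  [1] a ⇒ {t1}
  [2] c ⇒ ∅ (Q stuck)

trace-distinct — witness ⟨ac⟩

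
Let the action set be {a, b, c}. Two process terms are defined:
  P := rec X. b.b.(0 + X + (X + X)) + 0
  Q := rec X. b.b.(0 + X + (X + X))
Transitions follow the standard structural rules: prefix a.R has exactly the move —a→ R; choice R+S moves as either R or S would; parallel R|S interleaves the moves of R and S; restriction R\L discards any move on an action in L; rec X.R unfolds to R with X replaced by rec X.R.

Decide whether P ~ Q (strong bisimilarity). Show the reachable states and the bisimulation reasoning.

LTS(P): 3 reachable states
  u0 = rec X. b.b.(0 + X + (X + X)) + 0 ⊢ -b-> u1
  u1 = b.(0 + (rec X. b.b.(0 + X + (X + X)) + 0) + ((rec X. b.b.(0 + X + (X + X)) + 0) + (rec X. b.b.(0 + X + (X + X)) + 0))) ⊢ -b-> u2
  u2 = 0 + (rec X. b.b.(0 + X + (X + X)) + 0) + ((rec X. b.b.(0 + X + (X + X)) + 0) + (rec X. b.b.(0 + X + (X + X)) + 0)) ⊢ -b-> u1
LTS(Q): 3 reachable states
  v0 = rec X. b.b.(0 + X + (X + X)) ⊢ -b-> v1
  v1 = b.(0 + (rec X. b.b.(0 + X + (X + X))) + ((rec X. b.b.(0 + X + (X + X))) + (rec X. b.b.(0 + X + (X + X))))) ⊢ -b-> v2
  v2 = 0 + (rec X. b.b.(0 + X + (X + X))) + ((rec X. b.b.(0 + X + (X + X))) + (rec X. b.b.(0 + X + (X + X)))) ⊢ -b-> v1
Coarsest stable partition (strong bisimilarity classes):
  B0 = {u0, u1, u2, v0, v1, v2}
u0 ∈ B0, v0 ∈ B0 → same block

bisimilar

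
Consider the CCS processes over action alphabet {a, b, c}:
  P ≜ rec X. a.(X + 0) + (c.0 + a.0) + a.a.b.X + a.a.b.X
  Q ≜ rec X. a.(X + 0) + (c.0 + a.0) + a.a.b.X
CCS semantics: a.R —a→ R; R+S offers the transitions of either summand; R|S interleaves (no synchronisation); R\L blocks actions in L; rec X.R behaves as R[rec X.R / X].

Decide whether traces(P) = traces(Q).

LTS(P): 5 reachable states
  p0 = rec X. a.(X + 0) + (c.0 + a.0) + a.a.b.X + a.a.b.X ⊢ =a=> p1, =a=> p2, =a=> p3, =c=> p2
  p1 = (rec X. a.(X + 0) + (c.0 + a.0) + a.a.b.X + a.a.b.X) + 0 ⊢ =a=> p1, =a=> p2, =a=> p3, =c=> p2
  p2 = 0 ⊢ ∅
  p3 = a.b.(rec X. a.(X + 0) + (c.0 + a.0) + a.a.b.X + a.a.b.X) ⊢ =a=> p4
  p4 = b.(rec X. a.(X + 0) + (c.0 + a.0) + a.a.b.X + a.a.b.X) ⊢ =b=> p0
LTS(Q): 5 reachable states
  q0 = rec X. a.(X + 0) + (c.0 + a.0) + a.a.b.X ⊢ =a=> q1, =a=> q2, =a=> q3, =c=> q2
  q1 = (rec X. a.(X + 0) + (c.0 + a.0) + a.a.b.X) + 0 ⊢ =a=> q1, =a=> q2, =a=> q3, =c=> q2
  q2 = 0 ⊢ ∅
  q3 = a.b.(rec X. a.(X + 0) + (c.0 + a.0) + a.a.b.X) ⊢ =a=> q4
  q4 = b.(rec X. a.(X + 0) + (c.0 + a.0) + a.a.b.X) ⊢ =b=> q0
Coarsest stable partition (strong bisimilarity classes):
  B0 = {p0, p1, q0, q1}
  B1 = {p2, q2}
  B2 = {p3, q3}
  B3 = {p4, q4}
p0 ∈ B0, q0 ∈ B0 → same block
Bisimilar ⇒ trace-equivalent.

trace-equivalent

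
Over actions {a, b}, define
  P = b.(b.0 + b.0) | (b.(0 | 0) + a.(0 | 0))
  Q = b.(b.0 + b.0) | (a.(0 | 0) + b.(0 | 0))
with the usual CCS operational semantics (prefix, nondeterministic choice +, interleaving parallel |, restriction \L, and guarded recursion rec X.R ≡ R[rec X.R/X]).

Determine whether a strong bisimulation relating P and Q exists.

bisimilar

LTS(P): 6 reachable states
  p0 = b.(b.0 + b.0) | (b.(0 | 0) + a.(0 | 0)) | --a--▸ p1, --b--▸ p1, --b--▸ p2
  p1 = b.(b.0 + b.0) | (0 | 0) | --b--▸ p3
  p2 = (b.0 + b.0) | (b.(0 | 0) + a.(0 | 0)) | --a--▸ p3, --b--▸ p3, --b--▸ p4
  p3 = (b.0 + b.0) | (0 | 0) | --b--▸ p5
  p4 = 0 | (b.(0 | 0) + a.(0 | 0)) | --a--▸ p5, --b--▸ p5
  p5 = 0 | (0 | 0) | ∅
LTS(Q): 6 reachable states
  q0 = b.(b.0 + b.0) | (a.(0 | 0) + b.(0 | 0)) | --a--▸ q1, --b--▸ q1, --b--▸ q2
  q1 = b.(b.0 + b.0) | (0 | 0) | --b--▸ q3
  q2 = (b.0 + b.0) | (a.(0 | 0) + b.(0 | 0)) | --a--▸ q3, --b--▸ q3, --b--▸ q4
  q3 = (b.0 + b.0) | (0 | 0) | --b--▸ q5
  q4 = 0 | (a.(0 | 0) + b.(0 | 0)) | --a--▸ q5, --b--▸ q5
  q5 = 0 | (0 | 0) | ∅
Coarsest stable partition (strong bisimilarity classes):
  B0 = {p0, q0}
  B1 = {p1, q1}
  B2 = {p3, q3}
  B3 = {p5, q5}
  B4 = {p2, q2}
  B5 = {p4, q4}
p0 ∈ B0, q0 ∈ B0 → same block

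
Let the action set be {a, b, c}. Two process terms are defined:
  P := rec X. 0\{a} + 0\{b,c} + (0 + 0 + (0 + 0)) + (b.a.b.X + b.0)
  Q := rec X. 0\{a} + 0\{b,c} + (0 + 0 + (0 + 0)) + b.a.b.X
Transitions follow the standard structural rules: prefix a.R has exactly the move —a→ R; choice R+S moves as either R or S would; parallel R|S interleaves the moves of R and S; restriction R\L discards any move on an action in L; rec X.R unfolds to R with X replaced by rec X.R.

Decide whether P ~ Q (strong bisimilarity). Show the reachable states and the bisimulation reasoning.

P ≁ Q

Reachable graph of P (4 states):
  p0 = rec X. 0\{a} + 0\{b,c} + (0 + 0 + (0 + 0)) + (b.a.b.X + b.0) :: ··b··> p1, ··b··> p2
  p1 = 0 :: ∅
  p2 = a.b.(rec X. 0\{a} + 0\{b,c} + (0 + 0 + (0 + 0)) + (b.a.b.X + b.0)) :: ··a··> p3
  p3 = b.(rec X. 0\{a} + 0\{b,c} + (0 + 0 + (0 + 0)) + (b.a.b.X + b.0)) :: ··b··> p0
Reachable graph of Q (3 states):
  q0 = rec X. 0\{a} + 0\{b,c} + (0 + 0 + (0 + 0)) + b.a.b.X :: ··b··> q1
  q1 = a.b.(rec X. 0\{a} + 0\{b,c} + (0 + 0 + (0 + 0)) + b.a.b.X) :: ··a··> q2
  q2 = b.(rec X. 0\{a} + 0\{b,c} + (0 + 0 + (0 + 0)) + b.a.b.X) :: ··b··> q0
Bisimilarity quotient blocks:
  B0 = {p0}
  B1 = {p2}
  B2 = {p3}
  B3 = {p1}
  B4 = {q0}
  B5 = {q1}
  B6 = {q2}
p0 ∈ B0, q0 ∈ B4 → different blocks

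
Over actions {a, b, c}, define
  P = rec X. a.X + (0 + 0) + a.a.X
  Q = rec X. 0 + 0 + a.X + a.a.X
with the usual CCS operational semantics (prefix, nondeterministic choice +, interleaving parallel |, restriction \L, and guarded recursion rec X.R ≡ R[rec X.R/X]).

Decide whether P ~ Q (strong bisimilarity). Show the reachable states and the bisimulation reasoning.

YES

P's transition system — 2 states:
  u0 = rec X. a.X + (0 + 0) + a.a.X | --a--▸ u0, --a--▸ u1
  u1 = a.(rec X. a.X + (0 + 0) + a.a.X) | --a--▸ u0
Q's transition system — 2 states:
  v0 = rec X. 0 + 0 + a.X + a.a.X | --a--▸ v0, --a--▸ v1
  v1 = a.(rec X. 0 + 0 + a.X + a.a.X) | --a--▸ v0
Coarsest stable partition (strong bisimilarity classes):
  B0 = {u0, u1, v0, v1}
u0 ∈ B0, v0 ∈ B0 → same block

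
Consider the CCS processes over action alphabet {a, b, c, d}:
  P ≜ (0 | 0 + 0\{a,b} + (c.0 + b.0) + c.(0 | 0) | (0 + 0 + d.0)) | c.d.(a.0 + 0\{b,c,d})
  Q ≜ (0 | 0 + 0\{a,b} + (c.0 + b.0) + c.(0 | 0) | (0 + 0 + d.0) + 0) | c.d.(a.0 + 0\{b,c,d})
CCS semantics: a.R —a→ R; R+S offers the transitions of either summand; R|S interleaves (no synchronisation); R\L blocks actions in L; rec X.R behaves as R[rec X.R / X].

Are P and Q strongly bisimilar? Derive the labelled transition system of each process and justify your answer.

P's transition system — 20 states:
  s0 = (0 | 0 + 0\{a,b} + (c.0 + b.0) + c.(0 | 0) | (0 + 0 + d.0)) | c.d.(a.0 + 0\{b,c,d}) | -b-> s1, -c-> s1, -c-> s2, -c-> s3, -d-> s4
  s1 = 0 | c.d.(a.0 + 0\{b,c,d}) | -c-> s5
  s2 = (0 | 0 + 0\{a,b} + (c.0 + b.0) + c.(0 | 0) | (0 + 0 + d.0)) | d.(a.0 + 0\{b,c,d}) | -b-> s5, -c-> s5, -c-> s6, -d-> s7, -d-> s8
  s3 = 0 | 0 | (0 + 0 + d.0) | c.d.(a.0 + 0\{b,c,d}) | -c-> s6, -d-> s9
  s4 = c.(0 | 0) | 0 | c.d.(a.0 + 0\{b,c,d}) | -c-> s8, -c-> s9
  s5 = 0 | d.(a.0 + 0\{b,c,d}) | -d-> s10
  s6 = 0 | 0 | (0 + 0 + d.0) | d.(a.0 + 0\{b,c,d}) | -d-> s11, -d-> s12
  s7 = (0 | 0 + 0\{a,b} + (c.0 + b.0) + c.(0 | 0) | (0 + 0 + d.0)) | (a.0 + 0\{b,c,d}) | -a-> s13, -b-> s10, -c-> s10, -c-> s11, -d-> s14
  s8 = c.(0 | 0) | 0 | d.(a.0 + 0\{b,c,d}) | -c-> s12, -d-> s14
  s9 = 0 | 0 | 0 | c.d.(a.0 + 0\{b,c,d}) | -c-> s12
  s10 = 0 | (a.0 + 0\{b,c,d}) | -a-> s15
  s11 = 0 | 0 | (0 + 0 + d.0) | (a.0 + 0\{b,c,d}) | -a-> s16, -d-> s17
  s12 = 0 | 0 | 0 | d.(a.0 + 0\{b,c,d}) | -d-> s17
  s13 = (0 | 0 + 0\{a,b} + (c.0 + b.0) + c.(0 | 0) | (0 + 0 + d.0)) | 0 | -b-> s15, -c-> s15, -c-> s16, -d-> s18
  s14 = c.(0 | 0) | 0 | (a.0 + 0\{b,c,d}) | -a-> s18, -c-> s17
  s15 = 0 | 0 | stopped
  s16 = 0 | 0 | (0 + 0 + d.0) | 0 | -d-> s19
  s17 = 0 | 0 | 0 | (a.0 + 0\{b,c,d}) | -a-> s19
  s18 = c.(0 | 0) | 0 | 0 | -c-> s19
  s19 = 0 | 0 | 0 | 0 | stopped
Q's transition system — 20 states:
  t0 = (0 | 0 + 0\{a,b} + (c.0 + b.0) + c.(0 | 0) | (0 + 0 + d.0) + 0) | c.d.(a.0 + 0\{b,c,d}) | -b-> t1, -c-> t1, -c-> t2, -c-> t3, -d-> t4
  t1 = 0 | c.d.(a.0 + 0\{b,c,d}) | -c-> t5
  t2 = (0 | 0 + 0\{a,b} + (c.0 + b.0) + c.(0 | 0) | (0 + 0 + d.0) + 0) | d.(a.0 + 0\{b,c,d}) | -b-> t5, -c-> t5, -c-> t6, -d-> t7, -d-> t8
  t3 = 0 | 0 | (0 + 0 + d.0) | c.d.(a.0 + 0\{b,c,d}) | -c-> t6, -d-> t9
  t4 = c.(0 | 0) | 0 | c.d.(a.0 + 0\{b,c,d}) | -c-> t8, -c-> t9
  t5 = 0 | d.(a.0 + 0\{b,c,d}) | -d-> t10
  t6 = 0 | 0 | (0 + 0 + d.0) | d.(a.0 + 0\{b,c,d}) | -d-> t11, -d-> t12
  t7 = (0 | 0 + 0\{a,b} + (c.0 + b.0) + c.(0 | 0) | (0 + 0 + d.0) + 0) | (a.0 + 0\{b,c,d}) | -a-> t13, -b-> t10, -c-> t10, -c-> t11, -d-> t14
  t8 = c.(0 | 0) | 0 | d.(a.0 + 0\{b,c,d}) | -c-> t12, -d-> t14
  t9 = 0 | 0 | 0 | c.d.(a.0 + 0\{b,c,d}) | -c-> t12
  t10 = 0 | (a.0 + 0\{b,c,d}) | -a-> t15
  t11 = 0 | 0 | (0 + 0 + d.0) | (a.0 + 0\{b,c,d}) | -a-> t16, -d-> t17
  t12 = 0 | 0 | 0 | d.(a.0 + 0\{b,c,d}) | -d-> t17
  t13 = (0 | 0 + 0\{a,b} + (c.0 + b.0) + c.(0 | 0) | (0 + 0 + d.0) + 0) | 0 | -b-> t15, -c-> t15, -c-> t16, -d-> t18
  t14 = c.(0 | 0) | 0 | (a.0 + 0\{b,c,d}) | -a-> t18, -c-> t17
  t15 = 0 | 0 | stopped
  t16 = 0 | 0 | (0 + 0 + d.0) | 0 | -d-> t19
  t17 = 0 | 0 | 0 | (a.0 + 0\{b,c,d}) | -a-> t19
  t18 = c.(0 | 0) | 0 | 0 | -c-> t19
  t19 = 0 | 0 | 0 | 0 | stopped
Coarsest stable partition (strong bisimilarity classes):
  B0 = {s0, t0}
  B1 = {s3, t3}
  B2 = {s1, s9, t1, t9}
  B3 = {s12, s5, t12, t5}
  B4 = {s10, s17, t10, t17}
  B5 = {s15, s19, t15, t19}
  B6 = {s6, t6}
  B7 = {s11, t11}
  B8 = {s16, t16}
  B9 = {s2, t2}
  B10 = {s8, t8}
  B11 = {s14, t14}
  B12 = {s18, t18}
  B13 = {s7, t7}
  B14 = {s13, t13}
  B15 = {s4, t4}
s0 ∈ B0, t0 ∈ B0 → same block

YES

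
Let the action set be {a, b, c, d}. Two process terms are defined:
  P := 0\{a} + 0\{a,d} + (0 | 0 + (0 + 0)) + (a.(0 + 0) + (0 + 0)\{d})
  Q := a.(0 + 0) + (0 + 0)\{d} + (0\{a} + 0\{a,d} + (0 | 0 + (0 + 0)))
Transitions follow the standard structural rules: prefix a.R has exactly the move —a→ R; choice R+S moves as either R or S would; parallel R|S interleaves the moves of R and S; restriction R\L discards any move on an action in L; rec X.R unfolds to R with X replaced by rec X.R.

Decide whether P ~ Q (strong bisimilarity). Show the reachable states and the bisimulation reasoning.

LTS(P): 2 reachable states
  s0 = 0\{a} + 0\{a,d} + (0 | 0 + (0 + 0)) + (a.(0 + 0) + (0 + 0)\{d}) ⊢ =a=> s1
  s1 = 0 + 0 ⊢ deadlocked
LTS(Q): 2 reachable states
  t0 = a.(0 + 0) + (0 + 0)\{d} + (0\{a} + 0\{a,d} + (0 | 0 + (0 + 0))) ⊢ =a=> t1
  t1 = 0 + 0 ⊢ deadlocked
Partition-refinement fixed point:
  B0 = {s0, t0}
  B1 = {s1, t1}
s0 ∈ B0, t0 ∈ B0 → same block

YES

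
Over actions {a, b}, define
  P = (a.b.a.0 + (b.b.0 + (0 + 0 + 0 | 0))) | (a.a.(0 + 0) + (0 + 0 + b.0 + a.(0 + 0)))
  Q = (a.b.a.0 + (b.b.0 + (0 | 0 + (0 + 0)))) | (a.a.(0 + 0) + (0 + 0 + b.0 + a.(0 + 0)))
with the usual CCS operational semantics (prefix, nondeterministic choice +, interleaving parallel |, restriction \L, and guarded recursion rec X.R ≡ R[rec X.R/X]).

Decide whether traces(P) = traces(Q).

Reachable graph of P (20 states):
  p0 = (a.b.a.0 + (b.b.0 + (0 + 0 + 0 | 0))) | (a.a.(0 + 0) + (0 + 0 + b.0 + a.(0 + 0))) has moves —a→ p1, —a→ p2, —a→ p3, —b→ p4, —b→ p5
  p1 = (a.b.a.0 + (b.b.0 + (0 + 0 + 0 | 0))) | (0 + 0) has moves —a→ p6, —b→ p7
  p2 = (a.b.a.0 + (b.b.0 + (0 + 0 + 0 | 0))) | a.(0 + 0) has moves —a→ p1, —a→ p8, —b→ p9
  p3 = b.a.0 | (a.a.(0 + 0) + (0 + 0 + b.0 + a.(0 + 0))) has moves —a→ p6, —a→ p8, —b→ p10, —b→ p11
  p4 = (a.b.a.0 + (b.b.0 + (0 + 0 + 0 | 0))) | 0 has moves —a→ p11, —b→ p12
  p5 = b.0 | (a.a.(0 + 0) + (0 + 0 + b.0 + a.(0 + 0))) has moves —a→ p7, —a→ p9, —b→ p12, —b→ p13
  p6 = b.a.0 | (0 + 0) has moves —b→ p14
  p7 = b.0 | (0 + 0) has moves —b→ p15
  p8 = b.a.0 | a.(0 + 0) has moves —a→ p6, —b→ p16
  p9 = b.0 | a.(0 + 0) has moves —a→ p7, —b→ p17
  p10 = a.0 | (a.a.(0 + 0) + (0 + 0 + b.0 + a.(0 + 0))) has moves —a→ p13, —a→ p14, —a→ p16, —b→ p18
  p11 = b.a.0 | 0 has moves —b→ p18
  p12 = b.0 | 0 has moves —b→ p19
  p13 = 0 | (a.a.(0 + 0) + (0 + 0 + b.0 + a.(0 + 0))) has moves —a→ p15, —a→ p17, —b→ p19
  p14 = a.0 | (0 + 0) has moves —a→ p15
  p15 = 0 | (0 + 0) has moves ∅
  p16 = a.0 | a.(0 + 0) has moves —a→ p14, —a→ p17
  p17 = 0 | a.(0 + 0) has moves —a→ p15
  p18 = a.0 | 0 has moves —a→ p19
  p19 = 0 | 0 has moves ∅
Reachable graph of Q (20 states):
  q0 = (a.b.a.0 + (b.b.0 + (0 | 0 + (0 + 0)))) | (a.a.(0 + 0) + (0 + 0 + b.0 + a.(0 + 0))) has moves —a→ q1, —a→ q2, —a→ q3, —b→ q4, —b→ q5
  q1 = (a.b.a.0 + (b.b.0 + (0 | 0 + (0 + 0)))) | (0 + 0) has moves —a→ q6, —b→ q7
  q2 = (a.b.a.0 + (b.b.0 + (0 | 0 + (0 + 0)))) | a.(0 + 0) has moves —a→ q1, —a→ q8, —b→ q9
  q3 = b.a.0 | (a.a.(0 + 0) + (0 + 0 + b.0 + a.(0 + 0))) has moves —a→ q6, —a→ q8, —b→ q10, —b→ q11
  q4 = (a.b.a.0 + (b.b.0 + (0 | 0 + (0 + 0)))) | 0 has moves —a→ q11, —b→ q12
  q5 = b.0 | (a.a.(0 + 0) + (0 + 0 + b.0 + a.(0 + 0))) has moves —a→ q7, —a→ q9, —b→ q12, —b→ q13
  q6 = b.a.0 | (0 + 0) has moves —b→ q14
  q7 = b.0 | (0 + 0) has moves —b→ q15
  q8 = b.a.0 | a.(0 + 0) has moves —a→ q6, —b→ q16
  q9 = b.0 | a.(0 + 0) has moves —a→ q7, —b→ q17
  q10 = a.0 | (a.a.(0 + 0) + (0 + 0 + b.0 + a.(0 + 0))) has moves —a→ q13, —a→ q14, —a→ q16, —b→ q18
  q11 = b.a.0 | 0 has moves —b→ q18
  q12 = b.0 | 0 has moves —b→ q19
  q13 = 0 | (a.a.(0 + 0) + (0 + 0 + b.0 + a.(0 + 0))) has moves —a→ q15, —a→ q17, —b→ q19
  q14 = a.0 | (0 + 0) has moves —a→ q15
  q15 = 0 | (0 + 0) has moves ∅
  q16 = a.0 | a.(0 + 0) has moves —a→ q14, —a→ q17
  q17 = 0 | a.(0 + 0) has moves —a→ q15
  q18 = a.0 | 0 has moves —a→ q19
  q19 = 0 | 0 has moves ∅
Bisimilarity quotient blocks:
  B0 = {p0, q0}
  B1 = {p5, q5}
  B2 = {p12, p7, q12, q7}
  B3 = {p15, p19, q15, q19}
  B4 = {p9, q9}
  B5 = {p14, p17, p18, q14, q17, q18}
  B6 = {p13, q13}
  B7 = {p1, p4, q1, q4}
  B8 = {p11, p6, q11, q6}
  B9 = {p3, q3}
  B10 = {p10, q10}
  B11 = {p16, q16}
  B12 = {p8, q8}
  B13 = {p2, q2}
p0 ∈ B0, q0 ∈ B0 → same block
Bisimilar ⇒ trace-equivalent.

YES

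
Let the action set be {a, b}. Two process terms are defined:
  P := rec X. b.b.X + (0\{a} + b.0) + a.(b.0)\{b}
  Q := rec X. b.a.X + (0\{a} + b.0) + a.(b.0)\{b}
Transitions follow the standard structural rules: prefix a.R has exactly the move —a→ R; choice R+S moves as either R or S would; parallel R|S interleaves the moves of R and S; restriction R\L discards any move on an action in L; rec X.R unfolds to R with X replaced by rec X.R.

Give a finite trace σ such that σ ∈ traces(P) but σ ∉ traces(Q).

LTS(P): 4 reachable states
  p0 = rec X. b.b.X + (0\{a} + b.0) + a.(b.0)\{b} | =a=> p1, =b=> p2, =b=> p3
  p1 = (b.0)\{b} | ·
  p2 = 0 | ·
  p3 = b.(rec X. b.b.X + (0\{a} + b.0) + a.(b.0)\{b}) | =b=> p0
LTS(Q): 4 reachable states
  q0 = rec X. b.a.X + (0\{a} + b.0) + a.(b.0)\{b} | =a=> q1, =b=> q2, =b=> q3
  q1 = (b.0)\{b} | ·
  q2 = 0 | ·
  q3 = a.(rec X. b.a.X + (0\{a} + b.0) + a.(b.0)\{b}) | =a=> q0
Trace ⟨bb⟩ through P, begin at {p0}:
  step 1 (b): {p2, p3}
  step 2 (b): {p0}
  ✓ P
Trace ⟨bb⟩ through Q, begin at {q0}:
  step 1 (b): {q2, q3}
  step 2 (b): ∅ (Q stuck)

bb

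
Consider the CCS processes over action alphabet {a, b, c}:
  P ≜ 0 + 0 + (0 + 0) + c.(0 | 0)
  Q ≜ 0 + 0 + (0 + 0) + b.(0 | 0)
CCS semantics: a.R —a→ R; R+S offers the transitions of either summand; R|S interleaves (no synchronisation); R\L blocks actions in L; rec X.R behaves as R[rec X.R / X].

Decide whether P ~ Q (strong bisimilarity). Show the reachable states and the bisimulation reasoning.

Reachable graph of P (2 states):
  m0 = 0 + 0 + (0 + 0) + c.(0 | 0) ⊢ -c-> m1
  m1 = 0 | 0 ⊢ ·
Reachable graph of Q (2 states):
  n0 = 0 + 0 + (0 + 0) + b.(0 | 0) ⊢ -b-> n1
  n1 = 0 | 0 ⊢ ·
Coarsest stable partition (strong bisimilarity classes):
  B0 = {m0}
  B1 = {m1, n1}
  B2 = {n0}
m0 ∈ B0, n0 ∈ B2 → different blocks

P ≁ Q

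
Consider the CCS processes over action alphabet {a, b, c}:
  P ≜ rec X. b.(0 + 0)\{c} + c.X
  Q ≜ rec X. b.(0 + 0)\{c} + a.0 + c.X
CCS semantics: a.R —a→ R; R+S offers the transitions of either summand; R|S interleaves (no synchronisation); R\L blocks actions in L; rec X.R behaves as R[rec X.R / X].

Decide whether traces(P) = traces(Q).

trace-distinct — witness ⟨a⟩

P's transition system — 2 states:
  m0 = rec X. b.(0 + 0)\{c} + c.X :: -b-> m1, -c-> m0
  m1 = (0 + 0)\{c} :: ∅
Q's transition system — 3 states:
  n0 = rec X. b.(0 + 0)\{c} + a.0 + c.X :: -a-> n1, -b-> n2, -c-> n0
  n1 = 0 :: ∅
  n2 = (0 + 0)\{c} :: ∅
Trace ⟨a⟩ through Q, begin at {n0}:
  after a @ step 1: {n1}
  — Q admits the full trace.
Trace ⟨a⟩ through P, begin at {m0}:
  after a @ step 1: ∅  — P cannot continue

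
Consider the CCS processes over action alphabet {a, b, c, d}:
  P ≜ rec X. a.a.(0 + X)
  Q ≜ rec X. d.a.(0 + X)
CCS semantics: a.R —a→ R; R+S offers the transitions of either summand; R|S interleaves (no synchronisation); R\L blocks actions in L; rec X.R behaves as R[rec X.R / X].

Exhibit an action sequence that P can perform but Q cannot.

Reachable graph of P (3 states):
  u0 = rec X. a.a.(0 + X) :: =a=> u1
  u1 = a.(0 + (rec X. a.a.(0 + X))) :: =a=> u2
  u2 = 0 + (rec X. a.a.(0 + X)) :: =a=> u1
Reachable graph of Q (3 states):
  v0 = rec X. d.a.(0 + X) :: =d=> v1
  v1 = a.(0 + (rec X. d.a.(0 + X))) :: =a=> v2
  v2 = 0 + (rec X. d.a.(0 + X)) :: =d=> v1
Trace ⟨a⟩ through P, begin at {u0}:
  after a @ step 1: {u1}
  P completes σ.
Trace ⟨a⟩ through Q, begin at {v0}:
  after a @ step 1: ∅ (Q stuck)

a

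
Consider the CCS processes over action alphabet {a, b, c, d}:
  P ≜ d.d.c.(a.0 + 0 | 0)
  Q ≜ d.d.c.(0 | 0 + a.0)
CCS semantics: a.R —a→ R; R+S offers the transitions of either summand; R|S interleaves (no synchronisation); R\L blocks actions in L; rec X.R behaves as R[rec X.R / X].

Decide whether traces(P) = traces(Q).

traces(P) = traces(Q)

LTS(P): 5 reachable states
  m0 = d.d.c.(a.0 + 0 | 0) has moves -d-> m1
  m1 = d.c.(a.0 + 0 | 0) has moves -d-> m2
  m2 = c.(a.0 + 0 | 0) has moves -c-> m3
  m3 = a.0 + 0 | 0 has moves -a-> m4
  m4 = 0 has moves ∅
LTS(Q): 5 reachable states
  n0 = d.d.c.(0 | 0 + a.0) has moves -d-> n1
  n1 = d.c.(0 | 0 + a.0) has moves -d-> n2
  n2 = c.(0 | 0 + a.0) has moves -c-> n3
  n3 = 0 | 0 + a.0 has moves -a-> n4
  n4 = 0 has moves ∅
Partition-refinement fixed point:
  B0 = {m0, n0}
  B1 = {m1, n1}
  B2 = {m2, n2}
  B3 = {m3, n3}
  B4 = {m4, n4}
m0 ∈ B0, n0 ∈ B0 → same block
Bisimilar ⇒ trace-equivalent.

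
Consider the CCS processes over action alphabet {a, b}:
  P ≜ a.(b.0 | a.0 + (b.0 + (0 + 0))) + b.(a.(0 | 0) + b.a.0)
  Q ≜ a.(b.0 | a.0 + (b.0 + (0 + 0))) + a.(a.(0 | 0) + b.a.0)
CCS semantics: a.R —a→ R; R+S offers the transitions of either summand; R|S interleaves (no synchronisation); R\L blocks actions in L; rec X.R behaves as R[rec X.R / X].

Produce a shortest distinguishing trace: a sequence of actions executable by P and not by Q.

b

Reachable graph of P (8 states):
  p0 = a.(b.0 | a.0 + (b.0 + (0 + 0))) + b.(a.(0 | 0) + b.a.0) | -a-> p1, -b-> p2
  p1 = b.0 | a.0 + (b.0 + (0 + 0)) | -a-> p3, -b-> p4, -b-> p5
  p2 = a.(0 | 0) + b.a.0 | -a-> p6, -b-> p7
  p3 = b.0 | 0 | -b-> p6
  p4 = 0 | ∅
  p5 = 0 | a.0 | -a-> p6
  p6 = 0 | 0 | ∅
  p7 = a.0 | -a-> p4
Reachable graph of Q (8 states):
  q0 = a.(b.0 | a.0 + (b.0 + (0 + 0))) + a.(a.(0 | 0) + b.a.0) | -a-> q1, -a-> q2
  q1 = a.(0 | 0) + b.a.0 | -a-> q3, -b-> q4
  q2 = b.0 | a.0 + (b.0 + (0 + 0)) | -a-> q5, -b-> q6, -b-> q7
  q3 = 0 | 0 | ∅
  q4 = a.0 | -a-> q6
  q5 = b.0 | 0 | -b-> q3
  q6 = 0 | ∅
  q7 = 0 | a.0 | -a-> q3
Executing b from P (initial set {p0}):
  step 1 (b): {p2}
  — P admits the full trace.
Executing b from Q (initial set {q0}):
  step 1 (b): no successor for Q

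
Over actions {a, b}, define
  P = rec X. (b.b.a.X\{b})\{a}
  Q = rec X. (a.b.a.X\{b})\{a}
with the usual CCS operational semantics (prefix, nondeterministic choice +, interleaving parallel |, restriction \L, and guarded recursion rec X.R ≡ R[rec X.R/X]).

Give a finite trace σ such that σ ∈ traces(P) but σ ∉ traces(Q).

b

LTS(P): 3 reachable states
  s0 = rec X. (b.b.a.X\{b})\{a} | -b-> s1
  s1 = (b.a.(rec X. (b.b.a.X\{b})\{a})\{b})\{a} | -b-> s2
  s2 = (a.(rec X. (b.b.a.X\{b})\{a})\{b})\{a} | (no moves)
LTS(Q): 1 reachable states
  t0 = rec X. (a.b.a.X\{b})\{a} | (no moves)
Executing b from P (initial set {s0}):
  after b @ step 1: {s1}
  P completes σ.
Executing b from Q (initial set {t0}):
  after b @ step 1: ∅ (Q stuck)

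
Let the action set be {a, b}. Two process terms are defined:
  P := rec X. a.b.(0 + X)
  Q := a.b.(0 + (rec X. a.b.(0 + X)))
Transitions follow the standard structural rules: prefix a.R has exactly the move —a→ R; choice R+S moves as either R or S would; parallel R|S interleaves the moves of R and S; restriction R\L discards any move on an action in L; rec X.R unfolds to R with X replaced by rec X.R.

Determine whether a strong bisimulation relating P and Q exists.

YES

LTS(P): 3 reachable states
  u0 = rec X. a.b.(0 + X) ⊢ —a→ u1
  u1 = b.(0 + (rec X. a.b.(0 + X))) ⊢ —b→ u2
  u2 = 0 + (rec X. a.b.(0 + X)) ⊢ —a→ u1
LTS(Q): 3 reachable states
  v0 = a.b.(0 + (rec X. a.b.(0 + X))) ⊢ —a→ v1
  v1 = b.(0 + (rec X. a.b.(0 + X))) ⊢ —b→ v2
  v2 = 0 + (rec X. a.b.(0 + X)) ⊢ —a→ v1
Partition-refinement fixed point:
  B0 = {u0, u2, v0, v2}
  B1 = {u1, v1}
u0 ∈ B0, v0 ∈ B0 → same block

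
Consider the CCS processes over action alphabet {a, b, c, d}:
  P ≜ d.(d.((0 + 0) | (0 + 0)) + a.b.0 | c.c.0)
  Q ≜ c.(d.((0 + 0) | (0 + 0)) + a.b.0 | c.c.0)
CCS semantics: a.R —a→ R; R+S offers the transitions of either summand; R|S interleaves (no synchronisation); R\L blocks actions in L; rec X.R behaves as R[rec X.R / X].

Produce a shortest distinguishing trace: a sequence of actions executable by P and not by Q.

Reachable graph of P (11 states):
  p0 = d.(d.((0 + 0) | (0 + 0)) + a.b.0 | c.c.0) | -d-> p1
  p1 = d.((0 + 0) | (0 + 0)) + a.b.0 | c.c.0 | -a-> p2, -c-> p3, -d-> p4
  p2 = b.0 | c.c.0 | -b-> p5, -c-> p6
  p3 = a.b.0 | c.0 | -a-> p6, -c-> p7
  p4 = (0 + 0) | (0 + 0) | ·
  p5 = 0 | c.c.0 | -c-> p8
  p6 = b.0 | c.0 | -b-> p8, -c-> p9
  p7 = a.b.0 | 0 | -a-> p9
  p8 = 0 | c.0 | -c-> p10
  p9 = b.0 | 0 | -b-> p10
  p10 = 0 | 0 | ·
Reachable graph of Q (11 states):
  q0 = c.(d.((0 + 0) | (0 + 0)) + a.b.0 | c.c.0) | -c-> q1
  q1 = d.((0 + 0) | (0 + 0)) + a.b.0 | c.c.0 | -a-> q2, -c-> q3, -d-> q4
  q2 = b.0 | c.c.0 | -b-> q5, -c-> q6
  q3 = a.b.0 | c.0 | -a-> q6, -c-> q7
  q4 = (0 + 0) | (0 + 0) | ·
  q5 = 0 | c.c.0 | -c-> q8
  q6 = b.0 | c.0 | -b-> q8, -c-> q9
  q7 = a.b.0 | 0 | -a-> q9
  q8 = 0 | c.0 | -c-> q10
  q9 = b.0 | 0 | -b-> q10
  q10 = 0 | 0 | ·
Trace ⟨d⟩ through P, begin at {p0}:
  step 1 (d): {p1}
  — P admits the full trace.
Trace ⟨d⟩ through Q, begin at {q0}:
  step 1 (d): ∅  — Q cannot continue

d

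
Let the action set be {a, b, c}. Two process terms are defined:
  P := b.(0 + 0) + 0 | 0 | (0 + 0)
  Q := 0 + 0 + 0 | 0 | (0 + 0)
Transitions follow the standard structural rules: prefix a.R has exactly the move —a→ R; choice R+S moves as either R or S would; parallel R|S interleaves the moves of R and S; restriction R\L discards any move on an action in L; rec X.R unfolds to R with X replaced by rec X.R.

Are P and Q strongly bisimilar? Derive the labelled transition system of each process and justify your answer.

not bisimilar

LTS(P): 2 reachable states
  p0 = b.(0 + 0) + 0 | 0 | (0 + 0) :: --b--▸ p1
  p1 = 0 + 0 :: ·
LTS(Q): 1 reachable states
  q0 = 0 + 0 + 0 | 0 | (0 + 0) :: ·
Partition-refinement fixed point:
  B0 = {p0}
  B1 = {p1, q0}
p0 ∈ B0, q0 ∈ B1 → different blocks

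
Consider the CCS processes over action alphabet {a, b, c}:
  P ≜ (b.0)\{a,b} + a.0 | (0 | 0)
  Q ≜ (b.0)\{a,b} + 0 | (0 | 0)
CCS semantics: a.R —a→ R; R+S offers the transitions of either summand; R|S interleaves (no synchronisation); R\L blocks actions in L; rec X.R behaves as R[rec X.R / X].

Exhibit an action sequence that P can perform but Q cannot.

a

P's transition system — 2 states:
  s0 = (b.0)\{a,b} + a.0 | (0 | 0) has moves ··a··> s1
  s1 = 0 | (0 | 0) has moves (no moves)
Q's transition system — 1 states:
  t0 = (b.0)\{a,b} + 0 | (0 | 0) has moves (no moves)
Executing a from P (initial set {s0}):
  [1] a ⇒ {s1}
  — P admits the full trace.
Executing a from Q (initial set {t0}):
  [1] a ⇒ no successor for Q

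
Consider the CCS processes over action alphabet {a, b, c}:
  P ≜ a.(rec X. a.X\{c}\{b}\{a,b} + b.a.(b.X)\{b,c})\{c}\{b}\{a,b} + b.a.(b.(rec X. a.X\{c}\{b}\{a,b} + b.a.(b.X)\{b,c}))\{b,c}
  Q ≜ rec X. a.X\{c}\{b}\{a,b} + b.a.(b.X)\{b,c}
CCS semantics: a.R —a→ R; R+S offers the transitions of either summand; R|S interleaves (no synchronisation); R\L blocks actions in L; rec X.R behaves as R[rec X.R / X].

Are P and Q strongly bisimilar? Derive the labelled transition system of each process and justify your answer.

YES

P's transition system — 4 states:
  p0 = a.(rec X. a.X\{c}\{b}\{a,b} + b.a.(b.X)\{b,c})\{c}\{b}\{a,b} + b.a.(b.(rec X. a.X\{c}\{b}\{a,b} + b.a.(b.X)\{b,c}))\{b,c} → —a→ p1, —b→ p2
  p1 = (rec X. a.X\{c}\{b}\{a,b} + b.a.(b.X)\{b,c})\{c}\{b}\{a,b} → stopped
  p2 = a.(b.(rec X. a.X\{c}\{b}\{a,b} + b.a.(b.X)\{b,c}))\{b,c} → —a→ p3
  p3 = (b.(rec X. a.X\{c}\{b}\{a,b} + b.a.(b.X)\{b,c}))\{b,c} → stopped
Q's transition system — 4 states:
  q0 = rec X. a.X\{c}\{b}\{a,b} + b.a.(b.X)\{b,c} → —a→ q1, —b→ q2
  q1 = (rec X. a.X\{c}\{b}\{a,b} + b.a.(b.X)\{b,c})\{c}\{b}\{a,b} → stopped
  q2 = a.(b.(rec X. a.X\{c}\{b}\{a,b} + b.a.(b.X)\{b,c}))\{b,c} → —a→ q3
  q3 = (b.(rec X. a.X\{c}\{b}\{a,b} + b.a.(b.X)\{b,c}))\{b,c} → stopped
Coarsest stable partition (strong bisimilarity classes):
  B0 = {p0, q0}
  B1 = {p1, p3, q1, q3}
  B2 = {p2, q2}
p0 ∈ B0, q0 ∈ B0 → same block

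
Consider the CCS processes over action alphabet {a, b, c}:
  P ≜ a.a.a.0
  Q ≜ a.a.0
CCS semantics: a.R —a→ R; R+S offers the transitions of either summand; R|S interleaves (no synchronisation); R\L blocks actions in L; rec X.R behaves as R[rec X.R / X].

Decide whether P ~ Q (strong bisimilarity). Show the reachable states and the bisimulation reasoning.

not bisimilar

P's transition system — 4 states:
  u0 = a.a.a.0 has moves --a--▸ u1
  u1 = a.a.0 has moves --a--▸ u2
  u2 = a.0 has moves --a--▸ u3
  u3 = 0 has moves ∅
Q's transition system — 3 states:
  v0 = a.a.0 has moves --a--▸ v1
  v1 = a.0 has moves --a--▸ v2
  v2 = 0 has moves ∅
Bisimilarity quotient blocks:
  B0 = {u0}
  B1 = {u1, v0}
  B2 = {u2, v1}
  B3 = {u3, v2}
u0 ∈ B0, v0 ∈ B1 → different blocks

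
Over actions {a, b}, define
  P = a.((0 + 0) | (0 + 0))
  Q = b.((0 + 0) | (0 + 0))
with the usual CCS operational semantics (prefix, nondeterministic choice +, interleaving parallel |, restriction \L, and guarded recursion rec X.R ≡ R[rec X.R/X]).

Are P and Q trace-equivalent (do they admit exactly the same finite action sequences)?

P's transition system — 2 states:
  p0 = a.((0 + 0) | (0 + 0)) :: --a--▸ p1
  p1 = (0 + 0) | (0 + 0) :: ·
Q's transition system — 2 states:
  q0 = b.((0 + 0) | (0 + 0)) :: --b--▸ q1
  q1 = (0 + 0) | (0 + 0) :: ·
Run σ = ⟨a⟩ on P: start {p0}
  [1] a ⇒ {p1}
  P completes σ.
Run σ = ⟨a⟩ on Q: start {q0}
  [1] a ⇒ ∅ (Q stuck)

trace-distinct — witness ⟨a⟩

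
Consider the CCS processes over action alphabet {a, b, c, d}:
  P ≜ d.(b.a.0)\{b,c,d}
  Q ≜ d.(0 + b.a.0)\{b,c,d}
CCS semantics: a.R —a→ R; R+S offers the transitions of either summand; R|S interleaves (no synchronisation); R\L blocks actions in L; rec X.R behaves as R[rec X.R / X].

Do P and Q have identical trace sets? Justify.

YES

LTS(P): 2 reachable states
  m0 = d.(b.a.0)\{b,c,d} ⊢ —d→ m1
  m1 = (b.a.0)\{b,c,d} ⊢ ·
LTS(Q): 2 reachable states
  n0 = d.(0 + b.a.0)\{b,c,d} ⊢ —d→ n1
  n1 = (0 + b.a.0)\{b,c,d} ⊢ ·
Bisimilarity quotient blocks:
  B0 = {m0, n0}
  B1 = {m1, n1}
m0 ∈ B0, n0 ∈ B0 → same block
Bisimilar ⇒ trace-equivalent.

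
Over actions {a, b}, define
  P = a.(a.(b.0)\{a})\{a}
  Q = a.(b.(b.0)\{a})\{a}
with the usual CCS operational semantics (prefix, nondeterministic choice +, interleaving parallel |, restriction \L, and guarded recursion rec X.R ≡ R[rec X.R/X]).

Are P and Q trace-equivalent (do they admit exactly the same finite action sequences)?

P's transition system — 2 states:
  m0 = a.(a.(b.0)\{a})\{a} → ··a··> m1
  m1 = (a.(b.0)\{a})\{a} → stopped
Q's transition system — 4 states:
  n0 = a.(b.(b.0)\{a})\{a} → ··a··> n1
  n1 = (b.(b.0)\{a})\{a} → ··b··> n2
  n2 = (b.0)\{a}\{a} → ··b··> n3
  n3 = 0\{a}\{a} → stopped
Run σ = ⟨ab⟩ on Q: start {n0}
  [1] a ⇒ {n1}
  [2] b ⇒ {n2}
  ✓ Q
Run σ = ⟨ab⟩ on P: start {m0}
  [1] a ⇒ {m1}
  [2] b ⇒ no successor for P

trace-distinct — witness ⟨ab⟩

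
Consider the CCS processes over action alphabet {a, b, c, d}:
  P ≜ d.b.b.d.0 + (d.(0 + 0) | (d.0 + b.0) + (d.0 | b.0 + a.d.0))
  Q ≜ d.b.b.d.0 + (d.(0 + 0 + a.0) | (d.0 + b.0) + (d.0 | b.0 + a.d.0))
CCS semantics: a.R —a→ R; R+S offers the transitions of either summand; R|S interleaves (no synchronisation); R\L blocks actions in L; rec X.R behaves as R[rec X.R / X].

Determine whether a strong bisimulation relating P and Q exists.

P's transition system — 11 states:
  m0 = d.b.b.d.0 + (d.(0 + 0) | (d.0 + b.0) + (d.0 | b.0 + a.d.0)) | ··a··> m1, ··b··> m2, ··b··> m3, ··d··> m2, ··d··> m4, ··d··> m5, ··d··> m6
  m1 = d.0 | ··d··> m7
  m2 = d.(0 + 0) | 0 | ··d··> m8
  m3 = d.0 | 0 | ··d··> m9
  m4 = (0 + 0) | (d.0 + b.0) | ··b··> m8, ··d··> m8
  m5 = 0 | b.0 | ··b··> m9
  m6 = b.b.d.0 | ··b··> m10
  m7 = 0 | (no moves)
  m8 = (0 + 0) | 0 | (no moves)
  m9 = 0 | 0 | (no moves)
  m10 = b.d.0 | ··b··> m1
Q's transition system — 12 states:
  n0 = d.b.b.d.0 + (d.(0 + 0 + a.0) | (d.0 + b.0) + (d.0 | b.0 + a.d.0)) | ··a··> n1, ··b··> n2, ··b··> n3, ··d··> n2, ··d··> n4, ··d··> n5, ··d··> n6
  n1 = d.0 | ··d··> n7
  n2 = d.(0 + 0 + a.0) | 0 | ··d··> n8
  n3 = d.0 | 0 | ··d··> n9
  n4 = (0 + 0 + a.0) | (d.0 + b.0) | ··a··> n10, ··b··> n8, ··d··> n8
  n5 = 0 | b.0 | ··b··> n9
  n6 = b.b.d.0 | ··b··> n11
  n7 = 0 | (no moves)
  n8 = (0 + 0 + a.0) | 0 | ··a··> n9
  n9 = 0 | 0 | (no moves)
  n10 = 0 | (d.0 + b.0) | ··b··> n9, ··d··> n9
  n11 = b.d.0 | ··b··> n1
Coarsest stable partition (strong bisimilarity classes):
  B0 = {m0}
  B1 = {m1, m2, m3, n1, n3}
  B2 = {m7, m8, m9, n7, n9}
  B3 = {m5, n5}
  B4 = {m6, n6}
  B5 = {m10, n11}
  B6 = {m4, n10}
  B7 = {n0}
  B8 = {n2}
  B9 = {n8}
  B10 = {n4}
m0 ∈ B0, n0 ∈ B7 → different blocks

P ≁ Q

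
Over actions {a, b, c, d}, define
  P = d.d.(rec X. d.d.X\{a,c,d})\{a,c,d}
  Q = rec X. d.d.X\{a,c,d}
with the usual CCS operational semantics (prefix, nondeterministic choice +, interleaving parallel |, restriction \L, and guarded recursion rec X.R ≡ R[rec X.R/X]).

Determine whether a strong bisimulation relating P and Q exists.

P ~ Q

LTS(P): 3 reachable states
  m0 = d.d.(rec X. d.d.X\{a,c,d})\{a,c,d} ⊢ ··d··> m1
  m1 = d.(rec X. d.d.X\{a,c,d})\{a,c,d} ⊢ ··d··> m2
  m2 = (rec X. d.d.X\{a,c,d})\{a,c,d} ⊢ ·
LTS(Q): 3 reachable states
  n0 = rec X. d.d.X\{a,c,d} ⊢ ··d··> n1
  n1 = d.(rec X. d.d.X\{a,c,d})\{a,c,d} ⊢ ··d··> n2
  n2 = (rec X. d.d.X\{a,c,d})\{a,c,d} ⊢ ·
Coarsest stable partition (strong bisimilarity classes):
  B0 = {m0, n0}
  B1 = {m1, n1}
  B2 = {m2, n2}
m0 ∈ B0, n0 ∈ B0 → same block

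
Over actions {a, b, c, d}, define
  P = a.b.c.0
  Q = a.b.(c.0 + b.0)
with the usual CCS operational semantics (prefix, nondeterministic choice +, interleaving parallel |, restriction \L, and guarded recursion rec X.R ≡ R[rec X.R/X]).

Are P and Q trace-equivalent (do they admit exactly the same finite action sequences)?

LTS(P): 4 reachable states
  p0 = a.b.c.0 ⊢ —a→ p1
  p1 = b.c.0 ⊢ —b→ p2
  p2 = c.0 ⊢ —c→ p3
  p3 = 0 ⊢ deadlocked
LTS(Q): 4 reachable states
  q0 = a.b.(c.0 + b.0) ⊢ —a→ q1
  q1 = b.(c.0 + b.0) ⊢ —b→ q2
  q2 = c.0 + b.0 ⊢ —b→ q3, —c→ q3
  q3 = 0 ⊢ deadlocked
Trace ⟨abb⟩ through Q, begin at {q0}:
  [1] a ⇒ {q1}
  [2] b ⇒ {q2}
  [3] b ⇒ {q3}
  Q completes σ.
Trace ⟨abb⟩ through P, begin at {p0}:
  [1] a ⇒ {p1}
  [2] b ⇒ {p2}
  [3] b ⇒ ∅  — P cannot continue

traces(P) ≠ traces(Q) — witness ⟨abb⟩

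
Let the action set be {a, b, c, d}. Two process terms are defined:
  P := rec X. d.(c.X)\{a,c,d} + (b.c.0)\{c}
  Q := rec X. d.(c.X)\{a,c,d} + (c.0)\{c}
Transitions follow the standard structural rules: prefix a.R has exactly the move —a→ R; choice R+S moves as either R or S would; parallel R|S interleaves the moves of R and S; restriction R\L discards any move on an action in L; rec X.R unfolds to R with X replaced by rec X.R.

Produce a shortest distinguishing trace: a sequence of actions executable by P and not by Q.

LTS(P): 3 reachable states
  s0 = rec X. d.(c.X)\{a,c,d} + (b.c.0)\{c} → —b→ s1, —d→ s2
  s1 = (c.0)\{c} → deadlocked
  s2 = (c.(rec X. d.(c.X)\{a,c,d} + (b.c.0)\{c}))\{a,c,d} → deadlocked
LTS(Q): 2 reachable states
  t0 = rec X. d.(c.X)\{a,c,d} + (c.0)\{c} → —d→ t1
  t1 = (c.(rec X. d.(c.X)\{a,c,d} + (c.0)\{c}))\{a,c,d} → deadlocked
Executing b from P (initial set {s0}):
  after b @ step 1: {s1}
  P completes σ.
Executing b from Q (initial set {t0}):
  after b @ step 1: no successor for Q

b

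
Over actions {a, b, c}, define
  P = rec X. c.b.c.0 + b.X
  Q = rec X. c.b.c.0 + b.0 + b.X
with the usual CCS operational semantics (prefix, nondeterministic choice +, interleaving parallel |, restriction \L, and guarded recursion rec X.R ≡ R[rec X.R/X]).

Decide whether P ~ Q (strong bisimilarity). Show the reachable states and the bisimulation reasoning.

P ≁ Q

P's transition system — 4 states:
  p0 = rec X. c.b.c.0 + b.X | —b→ p0, —c→ p1
  p1 = b.c.0 | —b→ p2
  p2 = c.0 | —c→ p3
  p3 = 0 | stopped
Q's transition system — 4 states:
  q0 = rec X. c.b.c.0 + b.0 + b.X | —b→ q0, —b→ q1, —c→ q2
  q1 = 0 | stopped
  q2 = b.c.0 | —b→ q3
  q3 = c.0 | —c→ q1
Bisimilarity quotient blocks:
  B0 = {p0}
  B1 = {p1, q2}
  B2 = {p2, q3}
  B3 = {p3, q1}
  B4 = {q0}
p0 ∈ B0, q0 ∈ B4 → different blocks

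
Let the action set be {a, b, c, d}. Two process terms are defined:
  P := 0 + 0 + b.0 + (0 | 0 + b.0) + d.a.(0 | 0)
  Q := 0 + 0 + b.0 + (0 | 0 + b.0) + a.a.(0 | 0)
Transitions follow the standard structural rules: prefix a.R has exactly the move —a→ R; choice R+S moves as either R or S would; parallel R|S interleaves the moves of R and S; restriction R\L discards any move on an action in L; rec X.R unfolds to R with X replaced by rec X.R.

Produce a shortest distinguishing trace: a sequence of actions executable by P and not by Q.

d

Reachable graph of P (4 states):
  m0 = 0 + 0 + b.0 + (0 | 0 + b.0) + d.a.(0 | 0) ⊢ --b--▸ m1, --d--▸ m2
  m1 = 0 ⊢ ·
  m2 = a.(0 | 0) ⊢ --a--▸ m3
  m3 = 0 | 0 ⊢ ·
Reachable graph of Q (4 states):
  n0 = 0 + 0 + b.0 + (0 | 0 + b.0) + a.a.(0 | 0) ⊢ --a--▸ n1, --b--▸ n2
  n1 = a.(0 | 0) ⊢ --a--▸ n3
  n2 = 0 ⊢ ·
  n3 = 0 | 0 ⊢ ·
Run σ = ⟨d⟩ on P: start {m0}
  [1] d ⇒ {m2}
  P completes σ.
Run σ = ⟨d⟩ on Q: start {n0}
  [1] d ⇒ no successor for Q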